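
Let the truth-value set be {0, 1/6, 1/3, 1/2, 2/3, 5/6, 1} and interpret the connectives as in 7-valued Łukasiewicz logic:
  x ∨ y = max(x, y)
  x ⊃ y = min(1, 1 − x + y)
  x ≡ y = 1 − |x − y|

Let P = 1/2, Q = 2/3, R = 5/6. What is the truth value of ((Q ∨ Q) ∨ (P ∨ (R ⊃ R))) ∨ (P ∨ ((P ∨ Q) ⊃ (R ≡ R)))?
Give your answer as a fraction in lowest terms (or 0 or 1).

Q ∨ Q = 2/3 ∨ 2/3 = 2/3
R ⊃ R = 5/6 ⊃ 5/6 = 1
P ∨ (R ⊃ R) = 1/2 ∨ 1 = 1
(Q ∨ Q) ∨ (P ∨ (R ⊃ R)) = 2/3 ∨ 1 = 1
P ∨ Q = 1/2 ∨ 2/3 = 2/3
R ≡ R = 5/6 ≡ 5/6 = 1
(P ∨ Q) ⊃ (R ≡ R) = 2/3 ⊃ 1 = 1
P ∨ ((P ∨ Q) ⊃ (R ≡ R)) = 1/2 ∨ 1 = 1
((Q ∨ Q) ∨ (P ∨ (R ⊃ R))) ∨ (P ∨ ((P ∨ Q) ⊃ (R ≡ R))) = 1 ∨ 1 = 1

1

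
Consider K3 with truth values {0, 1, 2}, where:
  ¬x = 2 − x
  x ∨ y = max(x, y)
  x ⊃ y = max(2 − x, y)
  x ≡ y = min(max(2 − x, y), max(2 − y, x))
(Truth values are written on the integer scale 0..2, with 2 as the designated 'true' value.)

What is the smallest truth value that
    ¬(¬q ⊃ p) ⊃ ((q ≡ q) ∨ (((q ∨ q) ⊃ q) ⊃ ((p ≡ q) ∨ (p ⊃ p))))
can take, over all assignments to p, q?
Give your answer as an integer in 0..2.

1

Take p = 1, q = 1:
¬q = ¬1 = 1
¬q ⊃ p = 1 ⊃ 1 = 1
¬(¬q ⊃ p) = ¬1 = 1
q ≡ q = 1 ≡ 1 = 1
q ∨ q = 1 ∨ 1 = 1
(q ∨ q) ⊃ q = 1 ⊃ 1 = 1
p ≡ q = 1 ≡ 1 = 1
p ⊃ p = 1 ⊃ 1 = 1
(p ≡ q) ∨ (p ⊃ p) = 1 ∨ 1 = 1
((q ∨ q) ⊃ q) ⊃ ((p ≡ q) ∨ (p ⊃ p)) = 1 ⊃ 1 = 1
(q ≡ q) ∨ (((q ∨ q) ⊃ q) ⊃ ((p ≡ q) ∨ (p ⊃ p))) = 1 ∨ 1 = 1
¬(¬q ⊃ p) ⊃ ((q ≡ q) ∨ (((q ∨ q) ⊃ q) ⊃ ((p ≡ q) ∨ (p ⊃ p)))) = 1 ⊃ 1 = 1
No assignment yields a value below 1, so this is the minimum.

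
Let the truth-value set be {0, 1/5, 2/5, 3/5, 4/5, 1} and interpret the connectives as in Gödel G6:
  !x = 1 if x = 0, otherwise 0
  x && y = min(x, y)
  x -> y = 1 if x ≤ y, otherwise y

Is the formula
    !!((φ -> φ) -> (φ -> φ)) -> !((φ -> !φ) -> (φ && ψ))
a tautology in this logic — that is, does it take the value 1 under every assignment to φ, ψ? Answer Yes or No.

No

Counterexample: take φ = 1/5, ψ = 0.
φ -> φ = 1/5 -> 1/5 = 1
φ -> φ = 1/5 -> 1/5 = 1
(φ -> φ) -> (φ -> φ) = 1 -> 1 = 1
!((φ -> φ) -> (φ -> φ)) = !1 = 0
!!((φ -> φ) -> (φ -> φ)) = !0 = 1
!φ = !1/5 = 0
φ -> !φ = 1/5 -> 0 = 0
φ && ψ = 1/5 && 0 = 0
(φ -> !φ) -> (φ && ψ) = 0 -> 0 = 1
!((φ -> !φ) -> (φ && ψ)) = !1 = 0
!!((φ -> φ) -> (φ -> φ)) -> !((φ -> !φ) -> (φ && ψ)) = 1 -> 0 = 0
This gives 0 ≠ 1.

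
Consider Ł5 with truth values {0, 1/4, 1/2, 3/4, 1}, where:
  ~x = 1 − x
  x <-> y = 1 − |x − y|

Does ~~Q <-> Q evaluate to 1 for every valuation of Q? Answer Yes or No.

Q = 0 ↦ 1
Q = 1/4 ↦ 1
Q = 1/2 ↦ 1
Q = 3/4 ↦ 1
Q = 1 ↦ 1
Every assignment gives a value ≥ 1.

Yes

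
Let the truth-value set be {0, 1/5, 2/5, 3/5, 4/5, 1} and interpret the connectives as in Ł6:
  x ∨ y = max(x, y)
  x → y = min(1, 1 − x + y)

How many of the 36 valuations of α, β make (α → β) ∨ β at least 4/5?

26

value 1: 21 assignments (counts)
value 4/5: 5 assignments (counts)
value 3/5: 4 assignments
value 2/5: 3 assignments
value 1/5: 2 assignments
value 0: 1 assignment
So 26 of the 36 assignments meet the threshold.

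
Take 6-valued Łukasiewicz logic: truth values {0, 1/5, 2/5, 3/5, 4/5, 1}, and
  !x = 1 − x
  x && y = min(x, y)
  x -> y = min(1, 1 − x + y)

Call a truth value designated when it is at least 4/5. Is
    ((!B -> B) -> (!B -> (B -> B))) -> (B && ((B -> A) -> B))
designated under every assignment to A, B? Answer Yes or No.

No

Counterexample: take A = 0, B = 0.
!B = !0 = 1
!B -> B = 1 -> 0 = 0
!B = !0 = 1
B -> B = 0 -> 0 = 1
!B -> (B -> B) = 1 -> 1 = 1
(!B -> B) -> (!B -> (B -> B)) = 0 -> 1 = 1
B -> A = 0 -> 0 = 1
(B -> A) -> B = 1 -> 0 = 0
B && ((B -> A) -> B) = 0 && 0 = 0
((!B -> B) -> (!B -> (B -> B))) -> (B && ((B -> A) -> B)) = 1 -> 0 = 0
This gives 0, which is below 4/5.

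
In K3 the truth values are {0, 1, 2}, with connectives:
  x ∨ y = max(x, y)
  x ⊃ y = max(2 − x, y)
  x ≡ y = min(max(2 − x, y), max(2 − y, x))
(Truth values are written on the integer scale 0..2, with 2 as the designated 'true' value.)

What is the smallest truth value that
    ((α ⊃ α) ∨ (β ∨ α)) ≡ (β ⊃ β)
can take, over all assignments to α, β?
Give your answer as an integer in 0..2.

1

Take α = 0, β = 1:
α ⊃ α = 0 ⊃ 0 = 2
β ∨ α = 1 ∨ 0 = 1
(α ⊃ α) ∨ (β ∨ α) = 2 ∨ 1 = 2
β ⊃ β = 1 ⊃ 1 = 1
((α ⊃ α) ∨ (β ∨ α)) ≡ (β ⊃ β) = 2 ≡ 1 = 1
No assignment yields a value below 1, so this is the minimum.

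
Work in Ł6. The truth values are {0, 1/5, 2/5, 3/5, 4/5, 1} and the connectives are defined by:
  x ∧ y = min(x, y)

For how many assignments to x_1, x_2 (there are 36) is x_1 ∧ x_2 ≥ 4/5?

value 1: 1 assignment (counts)
value 4/5: 3 assignments (counts)
value 3/5: 5 assignments
value 2/5: 7 assignments
value 1/5: 9 assignments
value 0: 11 assignments
So 4 of the 36 assignments meet the threshold.

4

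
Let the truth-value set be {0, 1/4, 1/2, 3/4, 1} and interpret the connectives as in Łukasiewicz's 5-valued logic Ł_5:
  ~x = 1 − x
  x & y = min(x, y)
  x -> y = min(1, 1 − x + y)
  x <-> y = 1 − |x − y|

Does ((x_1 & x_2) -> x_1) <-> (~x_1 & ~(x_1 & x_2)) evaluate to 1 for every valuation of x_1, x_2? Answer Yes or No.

No

Counterexample: take x_1 = 1/4, x_2 = 0.
x_1 & x_2 = 1/4 & 0 = 0
(x_1 & x_2) -> x_1 = 0 -> 1/4 = 1
~x_1 = ~1/4 = 3/4
x_1 & x_2 = 1/4 & 0 = 0
~(x_1 & x_2) = ~0 = 1
~x_1 & ~(x_1 & x_2) = 3/4 & 1 = 3/4
((x_1 & x_2) -> x_1) <-> (~x_1 & ~(x_1 & x_2)) = 1 <-> 3/4 = 3/4
This gives 3/4 ≠ 1.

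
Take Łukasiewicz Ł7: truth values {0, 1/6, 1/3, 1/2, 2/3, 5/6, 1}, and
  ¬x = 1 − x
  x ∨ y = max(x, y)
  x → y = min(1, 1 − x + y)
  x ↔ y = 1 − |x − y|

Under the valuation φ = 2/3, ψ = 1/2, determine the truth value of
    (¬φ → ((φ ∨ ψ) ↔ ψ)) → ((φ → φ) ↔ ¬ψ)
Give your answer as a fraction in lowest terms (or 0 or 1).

¬φ = ¬2/3 = 1/3
φ ∨ ψ = 2/3 ∨ 1/2 = 2/3
(φ ∨ ψ) ↔ ψ = 2/3 ↔ 1/2 = 5/6
¬φ → ((φ ∨ ψ) ↔ ψ) = 1/3 → 5/6 = 1
φ → φ = 2/3 → 2/3 = 1
¬ψ = ¬1/2 = 1/2
(φ → φ) ↔ ¬ψ = 1 ↔ 1/2 = 1/2
(¬φ → ((φ ∨ ψ) ↔ ψ)) → ((φ → φ) ↔ ¬ψ) = 1 → 1/2 = 1/2

1/2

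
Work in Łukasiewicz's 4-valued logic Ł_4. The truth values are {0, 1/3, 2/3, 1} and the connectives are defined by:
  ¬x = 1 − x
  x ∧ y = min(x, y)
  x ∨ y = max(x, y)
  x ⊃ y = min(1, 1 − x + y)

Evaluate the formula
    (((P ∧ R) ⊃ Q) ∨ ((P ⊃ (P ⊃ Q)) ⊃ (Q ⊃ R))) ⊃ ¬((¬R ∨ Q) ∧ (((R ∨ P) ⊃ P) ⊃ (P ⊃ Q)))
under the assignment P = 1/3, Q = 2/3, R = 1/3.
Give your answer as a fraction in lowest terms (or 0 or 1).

P ∧ R = 1/3 ∧ 1/3 = 1/3
(P ∧ R) ⊃ Q = 1/3 ⊃ 2/3 = 1
P ⊃ Q = 1/3 ⊃ 2/3 = 1
P ⊃ (P ⊃ Q) = 1/3 ⊃ 1 = 1
Q ⊃ R = 2/3 ⊃ 1/3 = 2/3
(P ⊃ (P ⊃ Q)) ⊃ (Q ⊃ R) = 1 ⊃ 2/3 = 2/3
((P ∧ R) ⊃ Q) ∨ ((P ⊃ (P ⊃ Q)) ⊃ (Q ⊃ R)) = 1 ∨ 2/3 = 1
¬R = ¬1/3 = 2/3
¬R ∨ Q = 2/3 ∨ 2/3 = 2/3
R ∨ P = 1/3 ∨ 1/3 = 1/3
(R ∨ P) ⊃ P = 1/3 ⊃ 1/3 = 1
P ⊃ Q = 1/3 ⊃ 2/3 = 1
((R ∨ P) ⊃ P) ⊃ (P ⊃ Q) = 1 ⊃ 1 = 1
(¬R ∨ Q) ∧ (((R ∨ P) ⊃ P) ⊃ (P ⊃ Q)) = 2/3 ∧ 1 = 2/3
¬((¬R ∨ Q) ∧ (((R ∨ P) ⊃ P) ⊃ (P ⊃ Q))) = ¬2/3 = 1/3
(((P ∧ R) ⊃ Q) ∨ ((P ⊃ (P ⊃ Q)) ⊃ (Q ⊃ R))) ⊃ ¬((¬R ∨ Q) ∧ (((R ∨ P) ⊃ P) ⊃ (P ⊃ Q))) = 1 ⊃ 1/3 = 1/3

1/3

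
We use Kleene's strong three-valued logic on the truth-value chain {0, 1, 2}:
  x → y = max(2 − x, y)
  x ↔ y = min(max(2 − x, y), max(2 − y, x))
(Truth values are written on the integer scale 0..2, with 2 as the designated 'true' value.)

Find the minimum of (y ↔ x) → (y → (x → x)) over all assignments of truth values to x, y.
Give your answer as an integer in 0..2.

Take x = 1, y = 1:
y ↔ x = 1 ↔ 1 = 1
x → x = 1 → 1 = 1
y → (x → x) = 1 → 1 = 1
(y ↔ x) → (y → (x → x)) = 1 → 1 = 1
No assignment yields a value below 1, so this is the minimum.

1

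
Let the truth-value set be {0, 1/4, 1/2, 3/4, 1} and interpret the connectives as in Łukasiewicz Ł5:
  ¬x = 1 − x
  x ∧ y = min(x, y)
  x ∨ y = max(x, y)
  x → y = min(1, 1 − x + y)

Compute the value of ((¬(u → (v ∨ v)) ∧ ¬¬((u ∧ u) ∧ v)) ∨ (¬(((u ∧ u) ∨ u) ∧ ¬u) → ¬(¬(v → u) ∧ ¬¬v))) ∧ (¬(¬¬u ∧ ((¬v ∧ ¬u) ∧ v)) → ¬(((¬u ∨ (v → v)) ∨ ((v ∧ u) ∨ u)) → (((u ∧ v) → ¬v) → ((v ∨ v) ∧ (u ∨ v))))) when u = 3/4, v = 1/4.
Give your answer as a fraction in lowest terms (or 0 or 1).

v ∨ v = 1/4 ∨ 1/4 = 1/4
u → (v ∨ v) = 3/4 → 1/4 = 1/2
¬(u → (v ∨ v)) = ¬1/2 = 1/2
u ∧ u = 3/4 ∧ 3/4 = 3/4
(u ∧ u) ∧ v = 3/4 ∧ 1/4 = 1/4
¬((u ∧ u) ∧ v) = ¬1/4 = 3/4
¬¬((u ∧ u) ∧ v) = ¬3/4 = 1/4
¬(u → (v ∨ v)) ∧ ¬¬((u ∧ u) ∧ v) = 1/2 ∧ 1/4 = 1/4
u ∧ u = 3/4 ∧ 3/4 = 3/4
(u ∧ u) ∨ u = 3/4 ∨ 3/4 = 3/4
¬u = ¬3/4 = 1/4
((u ∧ u) ∨ u) ∧ ¬u = 3/4 ∧ 1/4 = 1/4
¬(((u ∧ u) ∨ u) ∧ ¬u) = ¬1/4 = 3/4
v → u = 1/4 → 3/4 = 1
¬(v → u) = ¬1 = 0
¬v = ¬1/4 = 3/4
¬¬v = ¬3/4 = 1/4
¬(v → u) ∧ ¬¬v = 0 ∧ 1/4 = 0
¬(¬(v → u) ∧ ¬¬v) = ¬0 = 1
¬(((u ∧ u) ∨ u) ∧ ¬u) → ¬(¬(v → u) ∧ ¬¬v) = 3/4 → 1 = 1
(¬(u → (v ∨ v)) ∧ ¬¬((u ∧ u) ∧ v)) ∨ (¬(((u ∧ u) ∨ u) ∧ ¬u) → ¬(¬(v → u) ∧ ¬¬v)) = 1/4 ∨ 1 = 1
¬u = ¬3/4 = 1/4
¬¬u = ¬1/4 = 3/4
¬v = ¬1/4 = 3/4
¬u = ¬3/4 = 1/4
¬v ∧ ¬u = 3/4 ∧ 1/4 = 1/4
(¬v ∧ ¬u) ∧ v = 1/4 ∧ 1/4 = 1/4
¬¬u ∧ ((¬v ∧ ¬u) ∧ v) = 3/4 ∧ 1/4 = 1/4
¬(¬¬u ∧ ((¬v ∧ ¬u) ∧ v)) = ¬1/4 = 3/4
¬u = ¬3/4 = 1/4
v → v = 1/4 → 1/4 = 1
¬u ∨ (v → v) = 1/4 ∨ 1 = 1
v ∧ u = 1/4 ∧ 3/4 = 1/4
(v ∧ u) ∨ u = 1/4 ∨ 3/4 = 3/4
(¬u ∨ (v → v)) ∨ ((v ∧ u) ∨ u) = 1 ∨ 3/4 = 1
u ∧ v = 3/4 ∧ 1/4 = 1/4
¬v = ¬1/4 = 3/4
(u ∧ v) → ¬v = 1/4 → 3/4 = 1
v ∨ v = 1/4 ∨ 1/4 = 1/4
u ∨ v = 3/4 ∨ 1/4 = 3/4
(v ∨ v) ∧ (u ∨ v) = 1/4 ∧ 3/4 = 1/4
((u ∧ v) → ¬v) → ((v ∨ v) ∧ (u ∨ v)) = 1 → 1/4 = 1/4
((¬u ∨ (v → v)) ∨ ((v ∧ u) ∨ u)) → (((u ∧ v) → ¬v) → ((v ∨ v) ∧ (u ∨ v))) = 1 → 1/4 = 1/4
¬(((¬u ∨ (v → v)) ∨ ((v ∧ u) ∨ u)) → (((u ∧ v) → ¬v) → ((v ∨ v) ∧ (u ∨ v)))) = ¬1/4 = 3/4
¬(¬¬u ∧ ((¬v ∧ ¬u) ∧ v)) → ¬(((¬u ∨ (v → v)) ∨ ((v ∧ u) ∨ u)) → (((u ∧ v) → ¬v) → ((v ∨ v) ∧ (u ∨ v)))) = 3/4 → 3/4 = 1
((¬(u → (v ∨ v)) ∧ ¬¬((u ∧ u) ∧ v)) ∨ (¬(((u ∧ u) ∨ u) ∧ ¬u) → ¬(¬(v → u) ∧ ¬¬v))) ∧ (¬(¬¬u ∧ ((¬v ∧ ¬u) ∧ v)) → ¬(((¬u ∨ (v → v)) ∨ ((v ∧ u) ∨ u)) → (((u ∧ v) → ¬v) → ((v ∨ v) ∧ (u ∨ v))))) = 1 ∧ 1 = 1

1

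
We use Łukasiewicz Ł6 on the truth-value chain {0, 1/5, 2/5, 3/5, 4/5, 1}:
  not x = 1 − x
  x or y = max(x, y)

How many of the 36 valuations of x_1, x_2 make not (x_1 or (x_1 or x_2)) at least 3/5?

9

value 1: 1 assignment (counts)
value 4/5: 3 assignments (counts)
value 3/5: 5 assignments (counts)
value 2/5: 7 assignments
value 1/5: 9 assignments
value 0: 11 assignments
So 9 of the 36 assignments meet the threshold.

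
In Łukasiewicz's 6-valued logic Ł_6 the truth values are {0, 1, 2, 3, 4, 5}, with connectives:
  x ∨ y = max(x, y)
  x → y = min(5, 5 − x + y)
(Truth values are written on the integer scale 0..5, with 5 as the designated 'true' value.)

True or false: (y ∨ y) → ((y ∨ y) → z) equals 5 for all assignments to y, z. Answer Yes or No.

Counterexample: take y = 3, z = 0.
y ∨ y = 3 ∨ 3 = 3
y ∨ y = 3 ∨ 3 = 3
(y ∨ y) → z = 3 → 0 = 2
(y ∨ y) → ((y ∨ y) → z) = 3 → 2 = 4
This gives 4 ≠ 5.

No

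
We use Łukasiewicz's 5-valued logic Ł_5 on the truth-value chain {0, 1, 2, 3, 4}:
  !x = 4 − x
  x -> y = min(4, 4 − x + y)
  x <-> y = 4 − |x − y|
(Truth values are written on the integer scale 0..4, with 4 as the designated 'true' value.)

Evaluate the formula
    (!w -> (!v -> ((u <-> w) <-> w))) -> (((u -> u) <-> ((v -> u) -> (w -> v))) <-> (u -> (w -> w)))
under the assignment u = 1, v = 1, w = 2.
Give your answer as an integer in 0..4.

3

!w = !2 = 2
!v = !1 = 3
u <-> w = 1 <-> 2 = 3
(u <-> w) <-> w = 3 <-> 2 = 3
!v -> ((u <-> w) <-> w) = 3 -> 3 = 4
!w -> (!v -> ((u <-> w) <-> w)) = 2 -> 4 = 4
u -> u = 1 -> 1 = 4
v -> u = 1 -> 1 = 4
w -> v = 2 -> 1 = 3
(v -> u) -> (w -> v) = 4 -> 3 = 3
(u -> u) <-> ((v -> u) -> (w -> v)) = 4 <-> 3 = 3
w -> w = 2 -> 2 = 4
u -> (w -> w) = 1 -> 4 = 4
((u -> u) <-> ((v -> u) -> (w -> v))) <-> (u -> (w -> w)) = 3 <-> 4 = 3
(!w -> (!v -> ((u <-> w) <-> w))) -> (((u -> u) <-> ((v -> u) -> (w -> v))) <-> (u -> (w -> w))) = 4 -> 3 = 3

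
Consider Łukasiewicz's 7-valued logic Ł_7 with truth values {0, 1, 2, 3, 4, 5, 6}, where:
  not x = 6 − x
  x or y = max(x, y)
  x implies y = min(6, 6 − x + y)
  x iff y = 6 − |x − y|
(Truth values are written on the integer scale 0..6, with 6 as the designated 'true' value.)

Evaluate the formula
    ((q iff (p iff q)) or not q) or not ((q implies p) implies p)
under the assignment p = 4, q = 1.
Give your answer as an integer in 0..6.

5

p iff q = 4 iff 1 = 3
q iff (p iff q) = 1 iff 3 = 4
not q = not 1 = 5
(q iff (p iff q)) or not q = 4 or 5 = 5
q implies p = 1 implies 4 = 6
(q implies p) implies p = 6 implies 4 = 4
not ((q implies p) implies p) = not 4 = 2
((q iff (p iff q)) or not q) or not ((q implies p) implies p) = 5 or 2 = 5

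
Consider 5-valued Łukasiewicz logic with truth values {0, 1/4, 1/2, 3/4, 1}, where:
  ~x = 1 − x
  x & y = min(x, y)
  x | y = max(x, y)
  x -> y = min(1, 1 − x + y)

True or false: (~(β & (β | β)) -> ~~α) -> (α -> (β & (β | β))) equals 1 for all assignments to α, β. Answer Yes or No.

No

Counterexample: take α = 3/4, β = 0.
β | β = 0 | 0 = 0
β & (β | β) = 0 & 0 = 0
~(β & (β | β)) = ~0 = 1
~α = ~3/4 = 1/4
~~α = ~1/4 = 3/4
~(β & (β | β)) -> ~~α = 1 -> 3/4 = 3/4
β | β = 0 | 0 = 0
β & (β | β) = 0 & 0 = 0
α -> (β & (β | β)) = 3/4 -> 0 = 1/4
(~(β & (β | β)) -> ~~α) -> (α -> (β & (β | β))) = 3/4 -> 1/4 = 1/2
This gives 1/2 ≠ 1.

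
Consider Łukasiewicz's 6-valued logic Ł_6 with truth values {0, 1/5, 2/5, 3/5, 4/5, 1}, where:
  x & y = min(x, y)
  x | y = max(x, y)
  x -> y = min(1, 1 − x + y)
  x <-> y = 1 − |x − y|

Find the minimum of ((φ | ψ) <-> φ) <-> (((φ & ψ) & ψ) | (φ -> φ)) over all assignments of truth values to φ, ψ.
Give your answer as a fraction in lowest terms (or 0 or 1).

0

Take φ = 0, ψ = 1:
φ | ψ = 0 | 1 = 1
(φ | ψ) <-> φ = 1 <-> 0 = 0
φ & ψ = 0 & 1 = 0
(φ & ψ) & ψ = 0 & 1 = 0
φ -> φ = 0 -> 0 = 1
((φ & ψ) & ψ) | (φ -> φ) = 0 | 1 = 1
((φ | ψ) <-> φ) <-> (((φ & ψ) & ψ) | (φ -> φ)) = 0 <-> 1 = 0
No assignment yields a value below 0, so this is the minimum.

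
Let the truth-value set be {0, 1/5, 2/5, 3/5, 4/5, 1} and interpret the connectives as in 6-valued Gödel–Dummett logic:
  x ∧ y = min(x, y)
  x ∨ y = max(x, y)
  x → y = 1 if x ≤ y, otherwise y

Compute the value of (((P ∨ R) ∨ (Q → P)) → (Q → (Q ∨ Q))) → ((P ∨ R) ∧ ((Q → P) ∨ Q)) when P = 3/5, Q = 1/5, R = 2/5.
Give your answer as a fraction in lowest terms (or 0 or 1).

P ∨ R = 3/5 ∨ 2/5 = 3/5
Q → P = 1/5 → 3/5 = 1
(P ∨ R) ∨ (Q → P) = 3/5 ∨ 1 = 1
Q ∨ Q = 1/5 ∨ 1/5 = 1/5
Q → (Q ∨ Q) = 1/5 → 1/5 = 1
((P ∨ R) ∨ (Q → P)) → (Q → (Q ∨ Q)) = 1 → 1 = 1
P ∨ R = 3/5 ∨ 2/5 = 3/5
Q → P = 1/5 → 3/5 = 1
(Q → P) ∨ Q = 1 ∨ 1/5 = 1
(P ∨ R) ∧ ((Q → P) ∨ Q) = 3/5 ∧ 1 = 3/5
(((P ∨ R) ∨ (Q → P)) → (Q → (Q ∨ Q))) → ((P ∨ R) ∧ ((Q → P) ∨ Q)) = 1 → 3/5 = 3/5

3/5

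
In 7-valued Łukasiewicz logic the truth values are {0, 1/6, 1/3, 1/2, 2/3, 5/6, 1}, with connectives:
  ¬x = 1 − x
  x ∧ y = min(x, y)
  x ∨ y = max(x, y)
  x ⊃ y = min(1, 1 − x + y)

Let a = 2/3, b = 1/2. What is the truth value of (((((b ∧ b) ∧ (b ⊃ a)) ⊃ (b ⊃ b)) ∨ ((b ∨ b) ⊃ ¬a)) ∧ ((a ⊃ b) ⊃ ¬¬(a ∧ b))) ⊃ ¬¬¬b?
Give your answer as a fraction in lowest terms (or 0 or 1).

5/6

b ∧ b = 1/2 ∧ 1/2 = 1/2
b ⊃ a = 1/2 ⊃ 2/3 = 1
(b ∧ b) ∧ (b ⊃ a) = 1/2 ∧ 1 = 1/2
b ⊃ b = 1/2 ⊃ 1/2 = 1
((b ∧ b) ∧ (b ⊃ a)) ⊃ (b ⊃ b) = 1/2 ⊃ 1 = 1
b ∨ b = 1/2 ∨ 1/2 = 1/2
¬a = ¬2/3 = 1/3
(b ∨ b) ⊃ ¬a = 1/2 ⊃ 1/3 = 5/6
(((b ∧ b) ∧ (b ⊃ a)) ⊃ (b ⊃ b)) ∨ ((b ∨ b) ⊃ ¬a) = 1 ∨ 5/6 = 1
a ⊃ b = 2/3 ⊃ 1/2 = 5/6
a ∧ b = 2/3 ∧ 1/2 = 1/2
¬(a ∧ b) = ¬1/2 = 1/2
¬¬(a ∧ b) = ¬1/2 = 1/2
(a ⊃ b) ⊃ ¬¬(a ∧ b) = 5/6 ⊃ 1/2 = 2/3
((((b ∧ b) ∧ (b ⊃ a)) ⊃ (b ⊃ b)) ∨ ((b ∨ b) ⊃ ¬a)) ∧ ((a ⊃ b) ⊃ ¬¬(a ∧ b)) = 1 ∧ 2/3 = 2/3
¬b = ¬1/2 = 1/2
¬¬b = ¬1/2 = 1/2
¬¬¬b = ¬1/2 = 1/2
(((((b ∧ b) ∧ (b ⊃ a)) ⊃ (b ⊃ b)) ∨ ((b ∨ b) ⊃ ¬a)) ∧ ((a ⊃ b) ⊃ ¬¬(a ∧ b))) ⊃ ¬¬¬b = 2/3 ⊃ 1/2 = 5/6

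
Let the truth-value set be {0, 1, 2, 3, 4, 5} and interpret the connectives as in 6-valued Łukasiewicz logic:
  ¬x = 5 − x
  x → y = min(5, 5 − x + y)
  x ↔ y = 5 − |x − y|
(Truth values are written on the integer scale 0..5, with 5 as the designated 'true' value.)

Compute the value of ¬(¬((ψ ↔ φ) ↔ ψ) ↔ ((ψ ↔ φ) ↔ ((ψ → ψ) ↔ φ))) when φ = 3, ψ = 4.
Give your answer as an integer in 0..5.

4

ψ ↔ φ = 4 ↔ 3 = 4
(ψ ↔ φ) ↔ ψ = 4 ↔ 4 = 5
¬((ψ ↔ φ) ↔ ψ) = ¬5 = 0
ψ ↔ φ = 4 ↔ 3 = 4
ψ → ψ = 4 → 4 = 5
(ψ → ψ) ↔ φ = 5 ↔ 3 = 3
(ψ ↔ φ) ↔ ((ψ → ψ) ↔ φ) = 4 ↔ 3 = 4
¬((ψ ↔ φ) ↔ ψ) ↔ ((ψ ↔ φ) ↔ ((ψ → ψ) ↔ φ)) = 0 ↔ 4 = 1
¬(¬((ψ ↔ φ) ↔ ψ) ↔ ((ψ ↔ φ) ↔ ((ψ → ψ) ↔ φ))) = ¬1 = 4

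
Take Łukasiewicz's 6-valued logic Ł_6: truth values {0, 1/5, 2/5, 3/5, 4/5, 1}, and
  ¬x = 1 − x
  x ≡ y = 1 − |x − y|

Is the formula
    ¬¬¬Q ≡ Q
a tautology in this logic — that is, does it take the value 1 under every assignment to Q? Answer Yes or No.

No

Counterexample: take Q = 0.
¬Q = ¬0 = 1
¬¬Q = ¬1 = 0
¬¬¬Q = ¬0 = 1
¬¬¬Q ≡ Q = 1 ≡ 0 = 0
This gives 0 ≠ 1.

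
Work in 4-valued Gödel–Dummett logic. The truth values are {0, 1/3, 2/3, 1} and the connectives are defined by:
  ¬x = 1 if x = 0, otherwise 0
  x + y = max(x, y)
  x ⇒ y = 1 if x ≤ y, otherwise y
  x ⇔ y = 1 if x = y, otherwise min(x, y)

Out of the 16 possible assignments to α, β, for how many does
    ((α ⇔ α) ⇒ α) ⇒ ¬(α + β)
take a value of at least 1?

α = 0, β = 0 ↦ 1  ≥
α = 0, β = 1/3 ↦ 1  ≥
α = 0, β = 2/3 ↦ 1  ≥
α = 0, β = 1 ↦ 1  ≥
α = 1/3, β = 0 ↦ 0  <
α = 1/3, β = 1/3 ↦ 0  <
α = 1/3, β = 2/3 ↦ 0  <
α = 1/3, β = 1 ↦ 0  <
α = 2/3, β = 0 ↦ 0  <
α = 2/3, β = 1/3 ↦ 0  <
α = 2/3, β = 2/3 ↦ 0  <
α = 2/3, β = 1 ↦ 0  <
α = 1, β = 0 ↦ 0  <
α = 1, β = 1/3 ↦ 0  <
α = 1, β = 2/3 ↦ 0  <
α = 1, β = 1 ↦ 0  <
So 4 of the 16 assignments meet the threshold.

4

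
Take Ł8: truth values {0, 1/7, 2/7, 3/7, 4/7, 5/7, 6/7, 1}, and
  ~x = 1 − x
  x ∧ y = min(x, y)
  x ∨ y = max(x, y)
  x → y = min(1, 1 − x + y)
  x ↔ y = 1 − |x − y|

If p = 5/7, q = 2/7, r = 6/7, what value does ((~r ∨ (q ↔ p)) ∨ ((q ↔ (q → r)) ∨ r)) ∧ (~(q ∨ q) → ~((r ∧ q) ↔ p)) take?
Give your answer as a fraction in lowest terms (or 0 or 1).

5/7

~r = ~6/7 = 1/7
q ↔ p = 2/7 ↔ 5/7 = 4/7
~r ∨ (q ↔ p) = 1/7 ∨ 4/7 = 4/7
q → r = 2/7 → 6/7 = 1
q ↔ (q → r) = 2/7 ↔ 1 = 2/7
(q ↔ (q → r)) ∨ r = 2/7 ∨ 6/7 = 6/7
(~r ∨ (q ↔ p)) ∨ ((q ↔ (q → r)) ∨ r) = 4/7 ∨ 6/7 = 6/7
q ∨ q = 2/7 ∨ 2/7 = 2/7
~(q ∨ q) = ~2/7 = 5/7
r ∧ q = 6/7 ∧ 2/7 = 2/7
(r ∧ q) ↔ p = 2/7 ↔ 5/7 = 4/7
~((r ∧ q) ↔ p) = ~4/7 = 3/7
~(q ∨ q) → ~((r ∧ q) ↔ p) = 5/7 → 3/7 = 5/7
((~r ∨ (q ↔ p)) ∨ ((q ↔ (q → r)) ∨ r)) ∧ (~(q ∨ q) → ~((r ∧ q) ↔ p)) = 6/7 ∧ 5/7 = 5/7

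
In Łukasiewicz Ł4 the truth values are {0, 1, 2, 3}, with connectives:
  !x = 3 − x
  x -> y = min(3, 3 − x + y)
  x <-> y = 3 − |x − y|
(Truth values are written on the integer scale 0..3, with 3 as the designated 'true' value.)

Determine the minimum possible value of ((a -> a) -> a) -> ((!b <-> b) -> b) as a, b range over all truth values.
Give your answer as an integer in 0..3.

2

Take a = 3, b = 1:
a -> a = 3 -> 3 = 3
(a -> a) -> a = 3 -> 3 = 3
!b = !1 = 2
!b <-> b = 2 <-> 1 = 2
(!b <-> b) -> b = 2 -> 1 = 2
((a -> a) -> a) -> ((!b <-> b) -> b) = 3 -> 2 = 2
No assignment yields a value below 2, so this is the minimum.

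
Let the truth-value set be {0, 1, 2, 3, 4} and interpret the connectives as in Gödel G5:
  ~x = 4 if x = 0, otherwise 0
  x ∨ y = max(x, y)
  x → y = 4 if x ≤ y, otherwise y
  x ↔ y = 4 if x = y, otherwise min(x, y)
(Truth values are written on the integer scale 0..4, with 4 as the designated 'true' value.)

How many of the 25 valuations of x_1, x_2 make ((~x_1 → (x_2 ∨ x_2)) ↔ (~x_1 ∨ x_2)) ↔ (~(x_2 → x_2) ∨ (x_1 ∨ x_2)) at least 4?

15

value 4: 15 assignments (counts)
value 3: 1 assignment
value 2: 2 assignments
value 1: 3 assignments
value 0: 4 assignments
So 15 of the 25 assignments meet the threshold.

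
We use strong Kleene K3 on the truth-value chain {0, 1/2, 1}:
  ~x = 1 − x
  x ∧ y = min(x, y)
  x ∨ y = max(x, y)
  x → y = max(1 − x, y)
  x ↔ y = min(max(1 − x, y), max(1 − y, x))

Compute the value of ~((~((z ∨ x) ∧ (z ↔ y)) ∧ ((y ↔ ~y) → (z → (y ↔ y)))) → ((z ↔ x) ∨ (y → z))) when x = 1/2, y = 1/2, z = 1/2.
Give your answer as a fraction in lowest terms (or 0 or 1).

z ∨ x = 1/2 ∨ 1/2 = 1/2
z ↔ y = 1/2 ↔ 1/2 = 1/2
(z ∨ x) ∧ (z ↔ y) = 1/2 ∧ 1/2 = 1/2
~((z ∨ x) ∧ (z ↔ y)) = ~1/2 = 1/2
~y = ~1/2 = 1/2
y ↔ ~y = 1/2 ↔ 1/2 = 1/2
y ↔ y = 1/2 ↔ 1/2 = 1/2
z → (y ↔ y) = 1/2 → 1/2 = 1/2
(y ↔ ~y) → (z → (y ↔ y)) = 1/2 → 1/2 = 1/2
~((z ∨ x) ∧ (z ↔ y)) ∧ ((y ↔ ~y) → (z → (y ↔ y))) = 1/2 ∧ 1/2 = 1/2
z ↔ x = 1/2 ↔ 1/2 = 1/2
y → z = 1/2 → 1/2 = 1/2
(z ↔ x) ∨ (y → z) = 1/2 ∨ 1/2 = 1/2
(~((z ∨ x) ∧ (z ↔ y)) ∧ ((y ↔ ~y) → (z → (y ↔ y)))) → ((z ↔ x) ∨ (y → z)) = 1/2 → 1/2 = 1/2
~((~((z ∨ x) ∧ (z ↔ y)) ∧ ((y ↔ ~y) → (z → (y ↔ y)))) → ((z ↔ x) ∨ (y → z))) = ~1/2 = 1/2

1/2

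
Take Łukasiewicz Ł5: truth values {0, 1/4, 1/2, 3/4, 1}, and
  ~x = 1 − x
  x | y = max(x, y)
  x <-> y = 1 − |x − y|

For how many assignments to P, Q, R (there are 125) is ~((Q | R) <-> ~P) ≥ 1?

10

value 1: 10 assignments (counts)
value 3/4: 20 assignments
value 1/2: 30 assignments
value 1/4: 40 assignments
value 0: 25 assignments
So 10 of the 125 assignments meet the threshold.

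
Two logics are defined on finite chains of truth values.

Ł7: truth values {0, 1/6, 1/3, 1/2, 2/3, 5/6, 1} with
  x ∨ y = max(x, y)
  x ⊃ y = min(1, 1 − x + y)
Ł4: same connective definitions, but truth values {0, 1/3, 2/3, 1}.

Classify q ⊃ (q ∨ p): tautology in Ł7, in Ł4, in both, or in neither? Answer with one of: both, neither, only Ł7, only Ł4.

In Ł7: every assignment gives 1 — tautology.
In Ł4: every assignment gives 1 — tautology.

both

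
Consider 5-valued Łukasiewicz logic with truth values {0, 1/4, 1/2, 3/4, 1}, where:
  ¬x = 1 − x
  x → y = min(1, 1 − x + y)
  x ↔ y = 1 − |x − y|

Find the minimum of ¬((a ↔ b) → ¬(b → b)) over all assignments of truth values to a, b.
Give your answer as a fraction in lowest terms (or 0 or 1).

Take a = 0, b = 1:
a ↔ b = 0 ↔ 1 = 0
b → b = 1 → 1 = 1
¬(b → b) = ¬1 = 0
(a ↔ b) → ¬(b → b) = 0 → 0 = 1
¬((a ↔ b) → ¬(b → b)) = ¬1 = 0
No assignment yields a value below 0, so this is the minimum.

0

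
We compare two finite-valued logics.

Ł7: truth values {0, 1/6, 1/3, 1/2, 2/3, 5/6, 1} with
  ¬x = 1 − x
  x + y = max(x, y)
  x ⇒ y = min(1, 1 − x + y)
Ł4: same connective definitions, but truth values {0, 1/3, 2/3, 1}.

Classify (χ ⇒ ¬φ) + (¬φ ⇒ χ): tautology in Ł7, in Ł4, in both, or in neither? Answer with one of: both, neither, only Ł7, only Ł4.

In Ł7: every assignment gives 1 — tautology.
In Ł4: every assignment gives 1 — tautology.

both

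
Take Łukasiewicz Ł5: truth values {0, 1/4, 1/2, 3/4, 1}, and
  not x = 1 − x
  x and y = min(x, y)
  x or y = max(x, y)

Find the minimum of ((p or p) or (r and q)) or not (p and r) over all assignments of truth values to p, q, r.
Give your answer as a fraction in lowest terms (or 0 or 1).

1/2

Take p = 1/2, q = 0, r = 1/2:
p or p = 1/2 or 1/2 = 1/2
r and q = 1/2 and 0 = 0
(p or p) or (r and q) = 1/2 or 0 = 1/2
p and r = 1/2 and 1/2 = 1/2
not (p and r) = not 1/2 = 1/2
((p or p) or (r and q)) or not (p and r) = 1/2 or 1/2 = 1/2
No assignment yields a value below 1/2, so this is the minimum.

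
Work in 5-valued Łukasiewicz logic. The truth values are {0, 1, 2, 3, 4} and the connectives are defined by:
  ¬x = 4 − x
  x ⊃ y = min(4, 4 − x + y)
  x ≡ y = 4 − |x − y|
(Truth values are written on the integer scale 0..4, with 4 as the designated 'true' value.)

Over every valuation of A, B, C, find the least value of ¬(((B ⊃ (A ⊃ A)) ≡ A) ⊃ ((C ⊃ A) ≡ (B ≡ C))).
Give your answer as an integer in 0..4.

0

Take A = 0, B = 0, C = 0:
A ⊃ A = 0 ⊃ 0 = 4
B ⊃ (A ⊃ A) = 0 ⊃ 4 = 4
(B ⊃ (A ⊃ A)) ≡ A = 4 ≡ 0 = 0
C ⊃ A = 0 ⊃ 0 = 4
B ≡ C = 0 ≡ 0 = 4
(C ⊃ A) ≡ (B ≡ C) = 4 ≡ 4 = 4
((B ⊃ (A ⊃ A)) ≡ A) ⊃ ((C ⊃ A) ≡ (B ≡ C)) = 0 ⊃ 4 = 4
¬(((B ⊃ (A ⊃ A)) ≡ A) ⊃ ((C ⊃ A) ≡ (B ≡ C))) = ¬4 = 0
No assignment yields a value below 0, so this is the minimum.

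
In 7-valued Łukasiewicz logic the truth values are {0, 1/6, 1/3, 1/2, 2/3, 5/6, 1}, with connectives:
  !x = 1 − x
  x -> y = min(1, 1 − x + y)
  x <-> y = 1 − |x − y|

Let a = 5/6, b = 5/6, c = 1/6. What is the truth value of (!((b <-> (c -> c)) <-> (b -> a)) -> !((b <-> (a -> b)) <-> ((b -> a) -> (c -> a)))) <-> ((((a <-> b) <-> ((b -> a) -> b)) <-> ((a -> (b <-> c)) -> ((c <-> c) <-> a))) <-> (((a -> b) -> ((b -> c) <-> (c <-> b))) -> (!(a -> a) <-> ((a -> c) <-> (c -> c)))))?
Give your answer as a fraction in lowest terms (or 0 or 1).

c -> c = 1/6 -> 1/6 = 1
b <-> (c -> c) = 5/6 <-> 1 = 5/6
b -> a = 5/6 -> 5/6 = 1
(b <-> (c -> c)) <-> (b -> a) = 5/6 <-> 1 = 5/6
!((b <-> (c -> c)) <-> (b -> a)) = !5/6 = 1/6
a -> b = 5/6 -> 5/6 = 1
b <-> (a -> b) = 5/6 <-> 1 = 5/6
b -> a = 5/6 -> 5/6 = 1
c -> a = 1/6 -> 5/6 = 1
(b -> a) -> (c -> a) = 1 -> 1 = 1
(b <-> (a -> b)) <-> ((b -> a) -> (c -> a)) = 5/6 <-> 1 = 5/6
!((b <-> (a -> b)) <-> ((b -> a) -> (c -> a))) = !5/6 = 1/6
!((b <-> (c -> c)) <-> (b -> a)) -> !((b <-> (a -> b)) <-> ((b -> a) -> (c -> a))) = 1/6 -> 1/6 = 1
a <-> b = 5/6 <-> 5/6 = 1
b -> a = 5/6 -> 5/6 = 1
(b -> a) -> b = 1 -> 5/6 = 5/6
(a <-> b) <-> ((b -> a) -> b) = 1 <-> 5/6 = 5/6
b <-> c = 5/6 <-> 1/6 = 1/3
a -> (b <-> c) = 5/6 -> 1/3 = 1/2
c <-> c = 1/6 <-> 1/6 = 1
(c <-> c) <-> a = 1 <-> 5/6 = 5/6
(a -> (b <-> c)) -> ((c <-> c) <-> a) = 1/2 -> 5/6 = 1
((a <-> b) <-> ((b -> a) -> b)) <-> ((a -> (b <-> c)) -> ((c <-> c) <-> a)) = 5/6 <-> 1 = 5/6
a -> b = 5/6 -> 5/6 = 1
b -> c = 5/6 -> 1/6 = 1/3
c <-> b = 1/6 <-> 5/6 = 1/3
(b -> c) <-> (c <-> b) = 1/3 <-> 1/3 = 1
(a -> b) -> ((b -> c) <-> (c <-> b)) = 1 -> 1 = 1
a -> a = 5/6 -> 5/6 = 1
!(a -> a) = !1 = 0
a -> c = 5/6 -> 1/6 = 1/3
c -> c = 1/6 -> 1/6 = 1
(a -> c) <-> (c -> c) = 1/3 <-> 1 = 1/3
!(a -> a) <-> ((a -> c) <-> (c -> c)) = 0 <-> 1/3 = 2/3
((a -> b) -> ((b -> c) <-> (c <-> b))) -> (!(a -> a) <-> ((a -> c) <-> (c -> c))) = 1 -> 2/3 = 2/3
(((a <-> b) <-> ((b -> a) -> b)) <-> ((a -> (b <-> c)) -> ((c <-> c) <-> a))) <-> (((a -> b) -> ((b -> c) <-> (c <-> b))) -> (!(a -> a) <-> ((a -> c) <-> (c -> c)))) = 5/6 <-> 2/3 = 5/6
(!((b <-> (c -> c)) <-> (b -> a)) -> !((b <-> (a -> b)) <-> ((b -> a) -> (c -> a)))) <-> ((((a <-> b) <-> ((b -> a) -> b)) <-> ((a -> (b <-> c)) -> ((c <-> c) <-> a))) <-> (((a -> b) -> ((b -> c) <-> (c <-> b))) -> (!(a -> a) <-> ((a -> c) <-> (c -> c))))) = 1 <-> 5/6 = 5/6

5/6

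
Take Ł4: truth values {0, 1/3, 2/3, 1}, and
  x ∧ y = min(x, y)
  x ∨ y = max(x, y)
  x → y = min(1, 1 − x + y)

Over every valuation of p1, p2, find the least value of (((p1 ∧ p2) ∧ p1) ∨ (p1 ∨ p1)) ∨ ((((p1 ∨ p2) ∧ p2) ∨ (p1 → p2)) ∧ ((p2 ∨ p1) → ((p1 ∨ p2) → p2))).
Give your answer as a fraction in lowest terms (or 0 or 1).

Take p1 = 1/3, p2 = 0:
p1 ∧ p2 = 1/3 ∧ 0 = 0
(p1 ∧ p2) ∧ p1 = 0 ∧ 1/3 = 0
p1 ∨ p1 = 1/3 ∨ 1/3 = 1/3
((p1 ∧ p2) ∧ p1) ∨ (p1 ∨ p1) = 0 ∨ 1/3 = 1/3
p1 ∨ p2 = 1/3 ∨ 0 = 1/3
(p1 ∨ p2) ∧ p2 = 1/3 ∧ 0 = 0
p1 → p2 = 1/3 → 0 = 2/3
((p1 ∨ p2) ∧ p2) ∨ (p1 → p2) = 0 ∨ 2/3 = 2/3
p2 ∨ p1 = 0 ∨ 1/3 = 1/3
p1 ∨ p2 = 1/3 ∨ 0 = 1/3
(p1 ∨ p2) → p2 = 1/3 → 0 = 2/3
(p2 ∨ p1) → ((p1 ∨ p2) → p2) = 1/3 → 2/3 = 1
(((p1 ∨ p2) ∧ p2) ∨ (p1 → p2)) ∧ ((p2 ∨ p1) → ((p1 ∨ p2) → p2)) = 2/3 ∧ 1 = 2/3
(((p1 ∧ p2) ∧ p1) ∨ (p1 ∨ p1)) ∨ ((((p1 ∨ p2) ∧ p2) ∨ (p1 → p2)) ∧ ((p2 ∨ p1) → ((p1 ∨ p2) → p2))) = 1/3 ∨ 2/3 = 2/3
No assignment yields a value below 2/3, so this is the minimum.

2/3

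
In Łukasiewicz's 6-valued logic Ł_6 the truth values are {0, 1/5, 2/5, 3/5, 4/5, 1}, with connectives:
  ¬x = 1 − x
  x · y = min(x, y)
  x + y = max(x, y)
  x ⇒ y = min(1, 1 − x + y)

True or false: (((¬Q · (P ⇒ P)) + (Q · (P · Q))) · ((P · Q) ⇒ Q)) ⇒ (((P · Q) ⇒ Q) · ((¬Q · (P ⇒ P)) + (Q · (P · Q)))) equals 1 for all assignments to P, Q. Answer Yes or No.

Yes

At P = 4/5, Q = 1/5, for instance:
¬Q = ¬1/5 = 4/5
P ⇒ P = 4/5 ⇒ 4/5 = 1
¬Q · (P ⇒ P) = 4/5 · 1 = 4/5
P · Q = 4/5 · 1/5 = 1/5
Q · (P · Q) = 1/5 · 1/5 = 1/5
(¬Q · (P ⇒ P)) + (Q · (P · Q)) = 4/5 + 1/5 = 4/5
P · Q = 4/5 · 1/5 = 1/5
(P · Q) ⇒ Q = 1/5 ⇒ 1/5 = 1
((¬Q · (P ⇒ P)) + (Q · (P · Q))) · ((P · Q) ⇒ Q) = 4/5 · 1 = 4/5
((P · Q) ⇒ Q) · ((¬Q · (P ⇒ P)) + (Q · (P · Q))) = 1 · 4/5 = 4/5
(((¬Q · (P ⇒ P)) + (Q · (P · Q))) · ((P · Q) ⇒ Q)) ⇒ (((P · Q) ⇒ Q) · ((¬Q · (P ⇒ P)) + (Q · (P · Q)))) = 4/5 ⇒ 4/5 = 1
and checking the remaining 35 assignments likewise gives ≥ 1 in every case.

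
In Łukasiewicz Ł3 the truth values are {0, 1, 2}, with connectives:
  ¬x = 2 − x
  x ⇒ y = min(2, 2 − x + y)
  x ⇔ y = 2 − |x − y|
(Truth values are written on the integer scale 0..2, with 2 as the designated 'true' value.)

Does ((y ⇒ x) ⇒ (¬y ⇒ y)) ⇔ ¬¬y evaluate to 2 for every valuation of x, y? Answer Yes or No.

Counterexample: take x = 0, y = 1.
y ⇒ x = 1 ⇒ 0 = 1
¬y = ¬1 = 1
¬y ⇒ y = 1 ⇒ 1 = 2
(y ⇒ x) ⇒ (¬y ⇒ y) = 1 ⇒ 2 = 2
¬y = ¬1 = 1
¬¬y = ¬1 = 1
((y ⇒ x) ⇒ (¬y ⇒ y)) ⇔ ¬¬y = 2 ⇔ 1 = 1
This gives 1 ≠ 2.

No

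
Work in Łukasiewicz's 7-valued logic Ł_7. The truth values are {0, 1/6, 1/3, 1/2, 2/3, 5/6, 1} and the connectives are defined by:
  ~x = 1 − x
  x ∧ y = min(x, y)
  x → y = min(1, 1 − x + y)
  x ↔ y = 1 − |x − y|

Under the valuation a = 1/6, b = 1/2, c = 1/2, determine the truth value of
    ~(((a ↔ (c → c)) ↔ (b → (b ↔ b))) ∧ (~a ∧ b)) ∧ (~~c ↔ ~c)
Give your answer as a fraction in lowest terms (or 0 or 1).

c → c = 1/2 → 1/2 = 1
a ↔ (c → c) = 1/6 ↔ 1 = 1/6
b ↔ b = 1/2 ↔ 1/2 = 1
b → (b ↔ b) = 1/2 → 1 = 1
(a ↔ (c → c)) ↔ (b → (b ↔ b)) = 1/6 ↔ 1 = 1/6
~a = ~1/6 = 5/6
~a ∧ b = 5/6 ∧ 1/2 = 1/2
((a ↔ (c → c)) ↔ (b → (b ↔ b))) ∧ (~a ∧ b) = 1/6 ∧ 1/2 = 1/6
~(((a ↔ (c → c)) ↔ (b → (b ↔ b))) ∧ (~a ∧ b)) = ~1/6 = 5/6
~c = ~1/2 = 1/2
~~c = ~1/2 = 1/2
~c = ~1/2 = 1/2
~~c ↔ ~c = 1/2 ↔ 1/2 = 1
~(((a ↔ (c → c)) ↔ (b → (b ↔ b))) ∧ (~a ∧ b)) ∧ (~~c ↔ ~c) = 5/6 ∧ 1 = 5/6

5/6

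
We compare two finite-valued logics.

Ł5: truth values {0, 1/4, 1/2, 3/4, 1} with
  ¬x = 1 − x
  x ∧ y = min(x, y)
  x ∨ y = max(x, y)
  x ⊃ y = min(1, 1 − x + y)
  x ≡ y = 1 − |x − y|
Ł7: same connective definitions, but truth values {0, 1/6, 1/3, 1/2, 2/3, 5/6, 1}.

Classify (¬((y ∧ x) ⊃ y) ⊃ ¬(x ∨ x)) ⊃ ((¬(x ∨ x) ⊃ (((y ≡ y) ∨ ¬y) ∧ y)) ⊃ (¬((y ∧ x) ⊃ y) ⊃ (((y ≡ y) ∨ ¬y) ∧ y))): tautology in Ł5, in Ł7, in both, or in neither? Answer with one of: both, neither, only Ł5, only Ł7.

In Ł5: every assignment gives 1 — tautology.
In Ł7: every assignment gives 1 — tautology.

both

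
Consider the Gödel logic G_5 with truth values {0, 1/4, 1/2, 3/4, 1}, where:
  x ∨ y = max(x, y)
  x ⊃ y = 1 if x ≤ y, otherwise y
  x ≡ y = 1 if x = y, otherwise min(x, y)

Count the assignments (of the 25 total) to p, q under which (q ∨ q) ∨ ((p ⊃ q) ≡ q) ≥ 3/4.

value 1: 15 assignments (counts)
value 3/4: 4 assignments (counts)
value 1/2: 3 assignments
value 1/4: 2 assignments
value 0: 1 assignment
So 19 of the 25 assignments meet the threshold.

19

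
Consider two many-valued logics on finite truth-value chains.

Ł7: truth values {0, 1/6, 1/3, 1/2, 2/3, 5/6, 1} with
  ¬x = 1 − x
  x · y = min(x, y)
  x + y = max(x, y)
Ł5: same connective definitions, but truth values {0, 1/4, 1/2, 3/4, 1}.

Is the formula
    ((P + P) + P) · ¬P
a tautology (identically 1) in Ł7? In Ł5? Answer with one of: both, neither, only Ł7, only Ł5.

In Ł7: at P = 0 the value is 0 — not a tautology.
In Ł5: at P = 0 the value is 0 — not a tautology.

neither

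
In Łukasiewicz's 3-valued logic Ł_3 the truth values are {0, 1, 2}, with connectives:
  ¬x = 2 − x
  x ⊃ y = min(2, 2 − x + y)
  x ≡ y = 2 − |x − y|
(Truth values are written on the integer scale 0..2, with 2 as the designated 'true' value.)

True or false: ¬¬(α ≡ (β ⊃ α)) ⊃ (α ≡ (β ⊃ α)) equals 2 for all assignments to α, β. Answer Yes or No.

α = 0, β = 0 ↦ 2
α = 0, β = 1 ↦ 2
α = 0, β = 2 ↦ 2
α = 1, β = 0 ↦ 2
α = 1, β = 1 ↦ 2
α = 1, β = 2 ↦ 2
α = 2, β = 0 ↦ 2
α = 2, β = 1 ↦ 2
α = 2, β = 2 ↦ 2
Every assignment gives a value ≥ 2.

Yes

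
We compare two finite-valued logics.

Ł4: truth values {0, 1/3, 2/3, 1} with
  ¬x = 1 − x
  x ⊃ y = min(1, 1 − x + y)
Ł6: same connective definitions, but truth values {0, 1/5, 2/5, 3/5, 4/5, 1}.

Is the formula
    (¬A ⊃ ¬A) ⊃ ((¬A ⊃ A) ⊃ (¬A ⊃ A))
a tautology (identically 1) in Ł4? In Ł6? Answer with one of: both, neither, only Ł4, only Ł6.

In Ł4: every assignment gives 1 — tautology.
In Ł6: every assignment gives 1 — tautology.

both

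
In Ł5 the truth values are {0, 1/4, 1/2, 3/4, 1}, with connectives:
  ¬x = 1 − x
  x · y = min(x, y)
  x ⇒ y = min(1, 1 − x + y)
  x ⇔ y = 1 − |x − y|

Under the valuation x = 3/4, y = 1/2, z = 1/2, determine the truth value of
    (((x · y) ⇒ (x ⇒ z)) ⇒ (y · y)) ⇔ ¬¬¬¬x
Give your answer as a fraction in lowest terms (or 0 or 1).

x · y = 3/4 · 1/2 = 1/2
x ⇒ z = 3/4 ⇒ 1/2 = 3/4
(x · y) ⇒ (x ⇒ z) = 1/2 ⇒ 3/4 = 1
y · y = 1/2 · 1/2 = 1/2
((x · y) ⇒ (x ⇒ z)) ⇒ (y · y) = 1 ⇒ 1/2 = 1/2
¬x = ¬3/4 = 1/4
¬¬x = ¬1/4 = 3/4
¬¬¬x = ¬3/4 = 1/4
¬¬¬¬x = ¬1/4 = 3/4
(((x · y) ⇒ (x ⇒ z)) ⇒ (y · y)) ⇔ ¬¬¬¬x = 1/2 ⇔ 3/4 = 3/4

3/4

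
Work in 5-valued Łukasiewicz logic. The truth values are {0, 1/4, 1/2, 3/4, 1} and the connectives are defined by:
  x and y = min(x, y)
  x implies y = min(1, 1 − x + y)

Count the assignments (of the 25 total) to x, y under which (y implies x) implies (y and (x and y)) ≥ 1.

5

value 1: 5 assignments (counts)
value 3/4: 5 assignments
value 1/2: 5 assignments
value 1/4: 5 assignments
value 0: 5 assignments
So 5 of the 25 assignments meet the threshold.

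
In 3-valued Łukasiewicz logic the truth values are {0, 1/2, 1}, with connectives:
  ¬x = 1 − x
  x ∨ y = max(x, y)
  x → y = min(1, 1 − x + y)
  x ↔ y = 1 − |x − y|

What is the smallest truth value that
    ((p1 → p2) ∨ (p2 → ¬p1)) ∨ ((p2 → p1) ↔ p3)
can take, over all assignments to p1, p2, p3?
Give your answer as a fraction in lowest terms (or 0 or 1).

Take p1 = 1, p2 = 1/2, p3 = 0:
p1 → p2 = 1 → 1/2 = 1/2
¬p1 = ¬1 = 0
p2 → ¬p1 = 1/2 → 0 = 1/2
(p1 → p2) ∨ (p2 → ¬p1) = 1/2 ∨ 1/2 = 1/2
p2 → p1 = 1/2 → 1 = 1
(p2 → p1) ↔ p3 = 1 ↔ 0 = 0
((p1 → p2) ∨ (p2 → ¬p1)) ∨ ((p2 → p1) ↔ p3) = 1/2 ∨ 0 = 1/2
No assignment yields a value below 1/2, so this is the minimum.

1/2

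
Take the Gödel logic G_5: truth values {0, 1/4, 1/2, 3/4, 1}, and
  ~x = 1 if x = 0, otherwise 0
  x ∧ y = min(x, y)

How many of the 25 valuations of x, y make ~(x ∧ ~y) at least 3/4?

value 1: 21 assignments (counts)
value 0: 4 assignments
So 21 of the 25 assignments meet the threshold.

21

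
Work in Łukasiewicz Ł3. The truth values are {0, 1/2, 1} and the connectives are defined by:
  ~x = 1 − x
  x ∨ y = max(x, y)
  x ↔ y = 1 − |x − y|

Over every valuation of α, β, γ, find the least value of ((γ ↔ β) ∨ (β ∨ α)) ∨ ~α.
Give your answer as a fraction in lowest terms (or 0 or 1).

Take α = 1/2, β = 0, γ = 1/2:
γ ↔ β = 1/2 ↔ 0 = 1/2
β ∨ α = 0 ∨ 1/2 = 1/2
(γ ↔ β) ∨ (β ∨ α) = 1/2 ∨ 1/2 = 1/2
~α = ~1/2 = 1/2
((γ ↔ β) ∨ (β ∨ α)) ∨ ~α = 1/2 ∨ 1/2 = 1/2
No assignment yields a value below 1/2, so this is the minimum.

1/2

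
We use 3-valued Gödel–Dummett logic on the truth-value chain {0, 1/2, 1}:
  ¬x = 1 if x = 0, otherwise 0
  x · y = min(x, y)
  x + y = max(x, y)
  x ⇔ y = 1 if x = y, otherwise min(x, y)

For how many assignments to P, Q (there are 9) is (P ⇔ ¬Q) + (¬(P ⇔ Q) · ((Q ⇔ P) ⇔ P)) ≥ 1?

3

P = 0, Q = 0 ↦ 0  <
P = 0, Q = 1/2 ↦ 1  ≥
P = 0, Q = 1 ↦ 1  ≥
P = 1/2, Q = 0 ↦ 1/2  <
P = 1/2, Q = 1/2 ↦ 0  <
P = 1/2, Q = 1 ↦ 0  <
P = 1, Q = 0 ↦ 1  ≥
P = 1, Q = 1/2 ↦ 0  <
P = 1, Q = 1 ↦ 0  <
So 3 of the 9 assignments meet the threshold.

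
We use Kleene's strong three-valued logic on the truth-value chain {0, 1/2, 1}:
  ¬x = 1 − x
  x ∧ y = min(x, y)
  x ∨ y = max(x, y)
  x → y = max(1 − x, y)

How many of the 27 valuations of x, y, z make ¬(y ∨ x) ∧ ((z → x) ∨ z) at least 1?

2

value 1: 2 assignments (counts)
value 1/2: 10 assignments
value 0: 15 assignments
So 2 of the 27 assignments meet the threshold.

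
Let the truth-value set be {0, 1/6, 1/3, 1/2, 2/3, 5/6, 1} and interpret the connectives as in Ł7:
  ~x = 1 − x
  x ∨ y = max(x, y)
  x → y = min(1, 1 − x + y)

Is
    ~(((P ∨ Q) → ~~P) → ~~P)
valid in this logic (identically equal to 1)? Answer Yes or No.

No

Counterexample: take P = 0, Q = 1/6.
P ∨ Q = 0 ∨ 1/6 = 1/6
~P = ~0 = 1
~~P = ~1 = 0
(P ∨ Q) → ~~P = 1/6 → 0 = 5/6
~P = ~0 = 1
~~P = ~1 = 0
((P ∨ Q) → ~~P) → ~~P = 5/6 → 0 = 1/6
~(((P ∨ Q) → ~~P) → ~~P) = ~1/6 = 5/6
This gives 5/6 ≠ 1.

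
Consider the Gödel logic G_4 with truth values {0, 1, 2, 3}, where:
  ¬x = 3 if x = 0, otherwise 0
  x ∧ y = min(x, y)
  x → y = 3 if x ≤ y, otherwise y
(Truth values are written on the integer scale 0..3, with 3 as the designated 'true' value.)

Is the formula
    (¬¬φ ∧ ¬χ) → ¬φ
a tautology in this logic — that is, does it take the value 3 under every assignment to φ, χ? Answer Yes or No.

No

Counterexample: take φ = 1, χ = 0.
¬φ = ¬1 = 0
¬¬φ = ¬0 = 3
¬χ = ¬0 = 3
¬¬φ ∧ ¬χ = 3 ∧ 3 = 3
¬φ = ¬1 = 0
(¬¬φ ∧ ¬χ) → ¬φ = 3 → 0 = 0
This gives 0 ≠ 3.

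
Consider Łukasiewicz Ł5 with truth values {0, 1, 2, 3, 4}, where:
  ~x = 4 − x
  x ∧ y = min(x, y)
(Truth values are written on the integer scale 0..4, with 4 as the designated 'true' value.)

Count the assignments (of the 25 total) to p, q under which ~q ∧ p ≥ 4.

value 4: 1 assignment (counts)
value 3: 3 assignments
value 2: 5 assignments
value 1: 7 assignments
value 0: 9 assignments
So 1 of the 25 assignments meets the threshold.

1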